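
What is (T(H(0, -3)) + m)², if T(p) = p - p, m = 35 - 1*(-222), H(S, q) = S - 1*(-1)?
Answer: 66049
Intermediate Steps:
H(S, q) = 1 + S (H(S, q) = S + 1 = 1 + S)
m = 257 (m = 35 + 222 = 257)
T(p) = 0
(T(H(0, -3)) + m)² = (0 + 257)² = 257² = 66049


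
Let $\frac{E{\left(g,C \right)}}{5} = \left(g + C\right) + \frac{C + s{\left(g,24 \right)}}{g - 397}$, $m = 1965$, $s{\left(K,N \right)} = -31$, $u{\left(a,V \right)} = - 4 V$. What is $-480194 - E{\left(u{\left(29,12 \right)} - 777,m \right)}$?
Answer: $- \frac{296876399}{611} \approx -4.8589 \cdot 10^{5}$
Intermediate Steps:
$E{\left(g,C \right)} = 5 C + 5 g + \frac{5 \left(-31 + C\right)}{-397 + g}$ ($E{\left(g,C \right)} = 5 \left(\left(g + C\right) + \frac{C - 31}{g - 397}\right) = 5 \left(\left(C + g\right) + \frac{-31 + C}{-397 + g}\right) = 5 \left(C + g + \frac{-31 + C}{-397 + g}\right) = 5 C + 5 g + \frac{5 \left(-31 + C\right)}{-397 + g}$)
$-480194 - E{\left(u{\left(29,12 \right)} - 777,m \right)} = -480194 - \frac{5 \left(-31 + \left(\left(-4\right) 12 - 777\right)^{2} - 397 \left(\left(-4\right) 12 - 777\right) - 778140 + 1965 \left(\left(-4\right) 12 - 777\right)\right)}{-397 - 825} = -480194 - \frac{5 \left(-31 + \left(-48 - 777\right)^{2} - 397 \left(-48 - 777\right) - 778140 + 1965 \left(-48 - 777\right)\right)}{-397 - 825} = -480194 - \frac{5 \left(-31 + \left(-825\right)^{2} - -327525 - 778140 + 1965 \left(-825\right)\right)}{-397 - 825} = -480194 - \frac{5 \left(-31 + 680625 + 327525 - 778140 - 1621125\right)}{-1222} = -480194 - 5 \left(- \frac{1}{1222}\right) \left(-1391146\right) = -480194 - \frac{3477865}{611} = - \frac{296876399}{611}$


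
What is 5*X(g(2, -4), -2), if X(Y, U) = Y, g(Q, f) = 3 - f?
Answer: 35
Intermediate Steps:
5*X(g(2, -4), -2) = 5*(3 - 1*(-4)) = 5*(3 + 4) = 5*7 = 35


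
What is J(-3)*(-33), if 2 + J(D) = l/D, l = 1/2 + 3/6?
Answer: 77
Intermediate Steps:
l = 1 (l = 1*(½) + 3*(⅙) = ½ + ½ = 1)
J(D) = -2 + 1/D
J(-3)*(-33) = (-2 + 1/(-3))*(-33) = (-2 - ⅓)*(-33) = -7/3*(-33) = 77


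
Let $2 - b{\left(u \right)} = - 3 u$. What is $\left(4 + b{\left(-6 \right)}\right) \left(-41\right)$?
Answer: $492$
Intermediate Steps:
$b{\left(u \right)} = 2 + 3 u$ ($b{\left(u \right)} = 2 - - 3 u = 2 + 3 u$)
$\left(4 + b{\left(-6 \right)}\right) \left(-41\right) = \left(4 + \left(2 + 3 \left(-6\right)\right)\right) \left(-41\right) = \left(4 + \left(2 - 18\right)\right) \left(-41\right) = \left(4 - 16\right) \left(-41\right) = \left(-12\right) \left(-41\right) = 492$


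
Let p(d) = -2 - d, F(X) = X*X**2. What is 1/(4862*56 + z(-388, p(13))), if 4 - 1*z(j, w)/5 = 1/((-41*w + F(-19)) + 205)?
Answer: 6039/1644371393 ≈ 3.6725e-6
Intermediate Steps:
F(X) = X**3
z(j, w) = 20 - 5/(-6654 - 41*w) (z(j, w) = 20 - 5/((-41*w + (-19)**3) + 205) = 20 - 5/((-41*w - 6859) + 205) = 20 - 5/((-6859 - 41*w) + 205) = 20 - 5/(-6654 - 41*w))
1/(4862*56 + z(-388, p(13))) = 1/(4862*56 + 5*(26617 + 164*(-2 - 1*13))/(6654 + 41*(-2 - 1*13))) = 1/(272272 + 5*(26617 + 164*(-2 - 13))/(6654 + 41*(-2 - 13))) = 1/(272272 + 5*(26617 + 164*(-15))/(6654 + 41*(-15))) = 1/(272272 + 5*(26617 - 2460)/(6654 - 615)) = 1/(272272 + 5*24157/6039) = 1/(272272 + 5*(1/6039)*24157) = 1/(272272 + 120785/6039) = 1/(1644371393/6039) = 6039/1644371393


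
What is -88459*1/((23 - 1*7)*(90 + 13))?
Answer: -88459/1648 ≈ -53.677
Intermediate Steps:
-88459*1/((23 - 1*7)*(90 + 13)) = -88459*1/(103*(23 - 7)) = -88459/(103*16) = -88459/1648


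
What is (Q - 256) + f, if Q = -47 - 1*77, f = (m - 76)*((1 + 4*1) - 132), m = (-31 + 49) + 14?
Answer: 5208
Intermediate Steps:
m = 32 (m = 18 + 14 = 32)
f = 5588 (f = (32 - 76)*((1 + 4*1) - 132) = -44*((1 + 4) - 132) = -44*(5 - 132) = -44*(-127) = 5588)
Q = -124 (Q = -47 - 77 = -124)
(Q - 256) + f = (-124 - 256) + 5588 = -380 + 5588 = 5208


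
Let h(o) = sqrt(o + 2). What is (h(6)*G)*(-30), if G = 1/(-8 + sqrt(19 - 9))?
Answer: 10*sqrt(2)*(8 + sqrt(10))/9 ≈ 17.540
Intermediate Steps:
G = 1/(-8 + sqrt(10)) ≈ -0.20671
h(o) = sqrt(2 + o)
(h(6)*G)*(-30) = (sqrt(2 + 6)*(-4/27 - sqrt(10)/54))*(-30) = (sqrt(8)*(-4/27 - sqrt(10)/54))*(-30) = ((2*sqrt(2))*(-4/27 - sqrt(10)/54))*(-30) = (2*sqrt(2)*(-4/27 - sqrt(10)/54))*(-30) = -60*sqrt(2)*(-4/27 - sqrt(10)/54)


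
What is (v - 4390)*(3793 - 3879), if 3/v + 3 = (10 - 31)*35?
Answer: 46437463/123 ≈ 3.7754e+5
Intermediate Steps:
v = -1/246 (v = 3/(-3 + (10 - 31)*35) = 3/(-3 - 21*35) = 3/(-3 - 735) = 3/(-738) = 3*(-1/738) = -1/246 ≈ -0.0040650)
(v - 4390)*(3793 - 3879) = (-1/246 - 4390)*(3793 - 3879) = -1079941/246*(-86) = 46437463/123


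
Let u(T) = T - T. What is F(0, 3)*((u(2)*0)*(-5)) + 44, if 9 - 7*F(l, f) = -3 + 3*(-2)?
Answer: 44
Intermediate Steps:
F(l, f) = 18/7 (F(l, f) = 9/7 - (-3 + 3*(-2))/7 = 9/7 - (-3 - 6)/7 = 9/7 - ⅐*(-9) = 9/7 + 9/7 = 18/7)
u(T) = 0
F(0, 3)*((u(2)*0)*(-5)) + 44 = 18*((0*0)*(-5))/7 + 44 = 18*(0*(-5))/7 + 44 = (18/7)*0 + 44 = 0 + 44 = 44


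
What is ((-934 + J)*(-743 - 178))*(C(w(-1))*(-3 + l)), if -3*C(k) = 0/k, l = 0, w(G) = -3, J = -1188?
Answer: 0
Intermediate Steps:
C(k) = 0 (C(k) = -0/k = -⅓*0 = 0)
((-934 + J)*(-743 - 178))*(C(w(-1))*(-3 + l)) = ((-934 - 1188)*(-743 - 178))*(0*(-3 + 0)) = (-2122*(-921))*(0*(-3)) = 1954362*0 = 0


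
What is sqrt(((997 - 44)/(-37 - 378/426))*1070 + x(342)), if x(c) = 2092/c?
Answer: I*sqrt(6326132772607)/15333 ≈ 164.04*I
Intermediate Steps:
sqrt(((997 - 44)/(-37 - 378/426))*1070 + x(342)) = sqrt(((997 - 44)/(-37 - 378/426))*1070 + 2092/342) = sqrt((953/(-37 - 378*1/426))*1070 + 2092*(1/342)) = sqrt((953/(-37 - 63/71))*1070 + 1046/171) = sqrt((953/(-2690/71))*1070 + 1046/171) = sqrt((953*(-71/2690))*1070 + 1046/171) = sqrt(-67663/2690*1070 + 1046/171) = sqrt(-7239941/269 + 1046/171) = sqrt(-1237748537/45999) = I*sqrt(6326132772607)/15333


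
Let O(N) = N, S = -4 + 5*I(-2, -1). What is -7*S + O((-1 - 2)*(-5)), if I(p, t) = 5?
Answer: -132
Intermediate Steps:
S = 21 (S = -4 + 5*5 = -4 + 25 = 21)
-7*S + O((-1 - 2)*(-5)) = -7*21 + (-1 - 2)*(-5) = -147 - 3*(-5) = -147 + 15 = -132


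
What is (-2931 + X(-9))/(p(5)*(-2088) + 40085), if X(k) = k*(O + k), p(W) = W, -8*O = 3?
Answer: -22773/237160 ≈ -0.096024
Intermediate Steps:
O = -3/8 (O = -1/8*3 = -3/8 ≈ -0.37500)
X(k) = k*(-3/8 + k)
(-2931 + X(-9))/(p(5)*(-2088) + 40085) = (-2931 + (1/8)*(-9)*(-3 + 8*(-9)))/(5*(-2088) + 40085) = (-2931 + (1/8)*(-9)*(-3 - 72))/(-10440 + 40085) = (-2931 + (1/8)*(-9)*(-75))/29645 = (-2931 + 675/8)*(1/29645) = -22773/8*1/29645 = -22773/237160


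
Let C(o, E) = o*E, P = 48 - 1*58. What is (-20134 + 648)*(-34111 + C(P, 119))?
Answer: 687875286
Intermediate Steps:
P = -10 (P = 48 - 58 = -10)
C(o, E) = E*o
(-20134 + 648)*(-34111 + C(P, 119)) = (-20134 + 648)*(-34111 + 119*(-10)) = -19486*(-34111 - 1190) = -19486*(-35301) = 687875286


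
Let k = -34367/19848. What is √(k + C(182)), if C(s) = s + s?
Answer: √35678293410/9924 ≈ 19.033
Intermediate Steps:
C(s) = 2*s
k = -34367/19848 (k = -34367*1/19848 = -34367/19848 ≈ -1.7315)
√(k + C(182)) = √(-34367/19848 + 2*182) = √(-34367/19848 + 364) = √(7190305/19848) = √35678293410/9924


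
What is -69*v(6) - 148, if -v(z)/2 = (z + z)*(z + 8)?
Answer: 23036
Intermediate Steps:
v(z) = -4*z*(8 + z) (v(z) = -2*(z + z)*(z + 8) = -2*2*z*(8 + z) = -4*z*(8 + z))
-69*v(6) - 148 = -(-276)*6*(8 + 6) - 148 = -(-276)*6*14 - 148 = -69*(-336) - 148 = 23184 - 148 = 23036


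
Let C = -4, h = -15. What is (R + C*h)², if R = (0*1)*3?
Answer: 3600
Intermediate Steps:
R = 0 (R = 0*3 = 0)
(R + C*h)² = (0 - 4*(-15))² = (0 + 60)² = 60² = 3600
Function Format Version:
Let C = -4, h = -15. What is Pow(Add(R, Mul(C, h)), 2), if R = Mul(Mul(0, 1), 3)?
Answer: 3600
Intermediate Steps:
R = 0 (R = Mul(0, 3) = 0)
Pow(Add(R, Mul(C, h)), 2) = Pow(Add(0, Mul(-4, -15)), 2) = Pow(Add(0, 60), 2) = Pow(60, 2) = 3600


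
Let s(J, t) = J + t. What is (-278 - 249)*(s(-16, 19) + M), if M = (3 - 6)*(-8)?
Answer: -14229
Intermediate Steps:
M = 24 (M = -3*(-8) = 24)
(-278 - 249)*(s(-16, 19) + M) = (-278 - 249)*((-16 + 19) + 24) = -527*(3 + 24) = -527*27 = -14229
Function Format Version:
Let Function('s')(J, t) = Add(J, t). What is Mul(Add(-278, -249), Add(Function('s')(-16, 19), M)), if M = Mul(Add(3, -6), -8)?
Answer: -14229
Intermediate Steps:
M = 24 (M = Mul(-3, -8) = 24)
Mul(Add(-278, -249), Add(Function('s')(-16, 19), M)) = Mul(Add(-278, -249), Add(Add(-16, 19), 24)) = Mul(-527, Add(3, 24)) = Mul(-527, 27) = -14229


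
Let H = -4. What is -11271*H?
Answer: 45084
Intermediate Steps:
-11271*H = -11271*(-4) = 45084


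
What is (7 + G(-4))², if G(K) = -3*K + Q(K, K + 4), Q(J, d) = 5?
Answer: 576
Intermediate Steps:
G(K) = 5 - 3*K (G(K) = -3*K + 5 = 5 - 3*K)
(7 + G(-4))² = (7 + (5 - 3*(-4)))² = (7 + (5 + 12))² = (7 + 17)² = 24² = 576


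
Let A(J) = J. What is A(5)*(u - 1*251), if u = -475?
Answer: -3630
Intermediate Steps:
A(5)*(u - 1*251) = 5*(-475 - 1*251) = 5*(-475 - 251) = 5*(-726) = -3630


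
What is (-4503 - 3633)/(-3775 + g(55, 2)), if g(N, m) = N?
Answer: 339/155 ≈ 2.1871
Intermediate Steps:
(-4503 - 3633)/(-3775 + g(55, 2)) = (-4503 - 3633)/(-3775 + 55) = -8136/(-3720) = -8136*(-1/3720) = 339/155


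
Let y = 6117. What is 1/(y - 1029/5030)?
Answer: 5030/30767481 ≈ 0.00016348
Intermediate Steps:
1/(y - 1029/5030) = 1/(6117 - 1029/5030) = 1/(30767481/5030) = 5030/30767481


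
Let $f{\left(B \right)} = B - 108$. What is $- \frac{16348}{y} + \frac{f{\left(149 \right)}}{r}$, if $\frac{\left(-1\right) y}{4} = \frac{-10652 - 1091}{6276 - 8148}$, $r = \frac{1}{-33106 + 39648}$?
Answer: $\frac{3157381810}{11743} \approx 2.6887 \cdot 10^{5}$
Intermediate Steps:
$f{\left(B \right)} = -108 + B$ ($f{\left(B \right)} = B - 108 = -108 + B$)
$r = \frac{1}{6542} \approx 0.00015286$
$y = - \frac{11743}{468}$ ($y = - 4 \frac{-10652 - 1091}{6276 - 8148} = - 4 \left(- \frac{11743}{-1872}\right) = - 4 \left(\left(-11743\right) \left(- \frac{1}{1872}\right)\right) = \left(-4\right) \frac{11743}{1872} = - \frac{11743}{468} \approx -25.092$)
$- \frac{16348}{y} + \frac{f{\left(149 \right)}}{r} = - \frac{16348}{- \frac{11743}{468}} + \left(-108 + 149\right) \frac{1}{\frac{1}{6542}} = \left(-16348\right) \left(- \frac{468}{11743}\right) + 41 \cdot 6542 = \frac{7650864}{11743} + 268222 = \frac{3157381810}{11743}$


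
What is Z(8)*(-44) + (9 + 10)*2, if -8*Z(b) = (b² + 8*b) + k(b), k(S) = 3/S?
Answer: 11905/16 ≈ 744.06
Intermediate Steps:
Z(b) = -b - 3/(8*b) - b²/8 (Z(b) = -((b² + 8*b) + 3/b)/8 = -(b² + 3/b + 8*b)/8 = -b - 3/(8*b) - b²/8)
Z(8)*(-44) + (9 + 10)*2 = ((⅛)*(-3 + 8²*(-8 - 1*8))/8)*(-44) + (9 + 10)*2 = ((⅛)*(⅛)*(-3 + 64*(-8 - 8)))*(-44) + 19*2 = ((⅛)*(⅛)*(-3 + 64*(-16)))*(-44) + 38 = ((⅛)*(⅛)*(-3 - 1024))*(-44) + 38 = ((⅛)*(⅛)*(-1027))*(-44) + 38 = -1027/64*(-44) + 38 = 11297/16 + 38 = 11905/16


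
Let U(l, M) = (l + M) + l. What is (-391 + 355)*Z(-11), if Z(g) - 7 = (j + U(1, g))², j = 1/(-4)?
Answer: -13329/4 ≈ -3332.3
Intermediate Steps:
U(l, M) = M + 2*l (U(l, M) = (M + l) + l = M + 2*l)
j = -¼ ≈ -0.25000
Z(g) = 7 + (7/4 + g)² (Z(g) = 7 + (-¼ + (g + 2*1))² = 7 + (-¼ + (g + 2))² = 7 + (-¼ + (2 + g))² = 7 + (7/4 + g)²)
(-391 + 355)*Z(-11) = (-391 + 355)*(7 + (7 + 4*(-11))²/16) = -36*(7 + (7 - 44)²/16) = -36*(7 + (1/16)*(-37)²) = -36*(7 + (1/16)*1369) = -36*(7 + 1369/16) = -36*1481/16 = -13329/4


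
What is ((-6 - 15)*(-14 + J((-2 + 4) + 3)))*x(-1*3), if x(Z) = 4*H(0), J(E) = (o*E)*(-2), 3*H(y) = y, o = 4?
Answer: 0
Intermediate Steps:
H(y) = y/3
J(E) = -8*E (J(E) = (4*E)*(-2) = -8*E)
x(Z) = 0 (x(Z) = 4*((⅓)*0) = 4*0 = 0)
((-6 - 15)*(-14 + J((-2 + 4) + 3)))*x(-1*3) = ((-6 - 15)*(-14 - 8*((-2 + 4) + 3)))*0 = -21*(-14 - 8*(2 + 3))*0 = -21*(-14 - 8*5)*0 = -21*(-14 - 40)*0 = -21*(-54)*0 = 1134*0 = 0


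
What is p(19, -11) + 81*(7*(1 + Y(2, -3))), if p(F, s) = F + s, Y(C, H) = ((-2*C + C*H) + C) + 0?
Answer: -3961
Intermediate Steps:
Y(C, H) = -C + C*H (Y(C, H) = (-C + C*H) + 0 = -C + C*H)
p(19, -11) + 81*(7*(1 + Y(2, -3))) = (19 - 11) + 81*(7*(1 + 2*(-1 - 3))) = 8 + 81*(7*(1 + 2*(-4))) = 8 + 81*(7*(1 - 8)) = 8 + 81*(7*(-7)) = 8 + 81*(-49) = 8 - 3969 = -3961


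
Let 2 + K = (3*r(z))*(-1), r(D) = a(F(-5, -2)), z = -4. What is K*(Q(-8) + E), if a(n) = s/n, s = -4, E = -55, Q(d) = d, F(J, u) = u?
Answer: 504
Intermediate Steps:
a(n) = -4/n
r(D) = 2 (r(D) = -4/(-2) = -4*(-½) = 2)
K = -8 (K = -2 + (3*2)*(-1) = -2 + 6*(-1) = -2 - 6 = -8)
K*(Q(-8) + E) = -8*(-8 - 55) = -8*(-63) = 504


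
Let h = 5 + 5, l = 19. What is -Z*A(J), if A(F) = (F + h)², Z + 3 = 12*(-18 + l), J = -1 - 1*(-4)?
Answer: -1521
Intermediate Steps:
h = 10
J = 3 (J = -1 + 4 = 3)
Z = 9 (Z = -3 + 12*(-18 + 19) = -3 + 12*1 = -3 + 12 = 9)
A(F) = (10 + F)² (A(F) = (F + 10)² = (10 + F)²)
-Z*A(J) = -9*(10 + 3)² = -9*13² = -9*169 = -1*1521 = -1521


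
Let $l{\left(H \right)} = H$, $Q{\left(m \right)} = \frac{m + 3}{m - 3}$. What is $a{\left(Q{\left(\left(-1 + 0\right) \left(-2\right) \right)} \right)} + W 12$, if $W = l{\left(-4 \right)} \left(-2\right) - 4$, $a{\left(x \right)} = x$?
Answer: $43$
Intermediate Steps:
$Q{\left(m \right)} = \frac{3 + m}{-3 + m}$
$W = 4$ ($W = \left(-4\right) \left(-2\right) - 4 = 8 - 4 = 4$)
$a{\left(Q{\left(\left(-1 + 0\right) \left(-2\right) \right)} \right)} + W 12 = \frac{3 + \left(-1 + 0\right) \left(-2\right)}{-3 + \left(-1 + 0\right) \left(-2\right)} + 4 \cdot 12 = \frac{3 - -2}{-3 - -2} + 48 = \frac{3 + 2}{-3 + 2} + 48 = \frac{1}{-1} \cdot 5 + 48 = \left(-1\right) 5 + 48 = -5 + 48 = 43$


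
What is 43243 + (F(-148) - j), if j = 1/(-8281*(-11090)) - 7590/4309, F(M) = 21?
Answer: 17121238462099831/395722573610 ≈ 43266.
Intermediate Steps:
j = -697037436791/395722573610 (j = -1/8281*(-1/11090) - 7590*1/4309 = 1/91836290 - 7590/4309 = -697037436791/395722573610 ≈ -1.7614)
43243 + (F(-148) - j) = 43243 + (21 - 1*(-697037436791/395722573610)) = 43243 + (21 + 697037436791/395722573610) = 43243 + 9007211482601/395722573610 = 17121238462099831/395722573610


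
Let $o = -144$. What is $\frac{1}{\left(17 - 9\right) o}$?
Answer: $- \frac{1}{1152} \approx -0.00086806$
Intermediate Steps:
$\frac{1}{\left(17 - 9\right) o} = \frac{1}{\left(17 - 9\right) \left(-144\right)} = \frac{1}{8 \left(-144\right)} = \frac{1}{-1152} = - \frac{1}{1152}$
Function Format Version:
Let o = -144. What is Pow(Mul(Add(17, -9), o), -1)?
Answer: Rational(-1, 1152) ≈ -0.00086806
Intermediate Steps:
Pow(Mul(Add(17, -9), o), -1) = Pow(Mul(Add(17, -9), -144), -1) = Pow(Mul(8, -144), -1) = Pow(-1152, -1) = Rational(-1, 1152)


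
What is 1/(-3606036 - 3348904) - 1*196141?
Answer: -1364148886541/6954940 ≈ -1.9614e+5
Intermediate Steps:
1/(-3606036 - 3348904) - 1*196141 = 1/(-6954940) - 196141 = -1/6954940 - 196141 = -1364148886541/6954940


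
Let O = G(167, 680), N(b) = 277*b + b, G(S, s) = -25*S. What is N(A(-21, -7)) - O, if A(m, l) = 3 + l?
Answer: 3063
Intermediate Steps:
N(b) = 278*b
O = -4175 (O = -25*167 = -4175)
N(A(-21, -7)) - O = 278*(3 - 7) - 1*(-4175) = 278*(-4) + 4175 = -1112 + 4175 = 3063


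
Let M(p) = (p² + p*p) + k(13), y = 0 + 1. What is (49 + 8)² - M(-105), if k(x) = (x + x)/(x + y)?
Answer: -131620/7 ≈ -18803.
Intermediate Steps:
y = 1
k(x) = 2*x/(1 + x) (k(x) = (x + x)/(x + 1) = (2*x)/(1 + x) = 2*x/(1 + x))
M(p) = 13/7 + 2*p² (M(p) = (p² + p*p) + 2*13/(1 + 13) = (p² + p²) + 2*13/14 = 2*p² + 2*13*(1/14) = 2*p² + 13/7 = 13/7 + 2*p²)
(49 + 8)² - M(-105) = (49 + 8)² - (13/7 + 2*(-105)²) = 57² - (13/7 + 2*11025) = 3249 - (13/7 + 22050) = 3249 - 1*154363/7 = 3249 - 154363/7 = -131620/7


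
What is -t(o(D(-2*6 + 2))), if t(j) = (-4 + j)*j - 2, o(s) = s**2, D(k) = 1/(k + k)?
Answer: 321599/160000 ≈ 2.0100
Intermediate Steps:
D(k) = 1/(2*k)
t(j) = -2 + j*(-4 + j) (t(j) = j*(-4 + j) - 2 = -2 + j*(-4 + j))
-t(o(D(-2*6 + 2))) = -(-2 + ((1/(2*(-2*6 + 2)))**2)**2 - 4*1/(4*(-2*6 + 2)**2)) = -(-2 + ((1/(2*(-12 + 2)))**2)**2 - 4*1/(4*(-12 + 2)**2)) = -(-2 + (((1/2)/(-10))**2)**2 - 4*((1/2)/(-10))**2) = -(-2 + (((1/2)*(-1/10))**2)**2 - 4*((1/2)*(-1/10))**2) = -(-2 + ((-1/20)**2)**2 - 4*(-1/20)**2) = -(-2 + (1/400)**2 - 4*1/400) = -(-2 + 1/160000 - 1/100) = -1*(-321599/160000) = 321599/160000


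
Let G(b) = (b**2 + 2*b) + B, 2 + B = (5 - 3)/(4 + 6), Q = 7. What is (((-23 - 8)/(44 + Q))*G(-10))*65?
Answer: -9269/3 ≈ -3089.7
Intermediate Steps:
B = -9/5 (B = -2 + (5 - 3)/(4 + 6) = -2 + 2/10 = -2 + 2*(1/10) = -2 + 1/5 = -9/5 ≈ -1.8000)
G(b) = -9/5 + b**2 + 2*b (G(b) = (b**2 + 2*b) - 9/5 = -9/5 + b**2 + 2*b)
(((-23 - 8)/(44 + Q))*G(-10))*65 = (((-23 - 8)/(44 + 7))*(-9/5 + (-10)**2 + 2*(-10)))*65 = ((-31/51)*(-9/5 + 100 - 20))*65 = (-31*1/51*(391/5))*65 = -31/51*391/5*65 = -713/15*65 = -9269/3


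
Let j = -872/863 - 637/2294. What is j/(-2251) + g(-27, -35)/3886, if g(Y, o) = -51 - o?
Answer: -30695991419/8658696253346 ≈ -0.0035451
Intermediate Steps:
j = -2550099/1979722 (j = -872*1/863 - 637*1/2294 = -872/863 - 637/2294 = -2550099/1979722 ≈ -1.2881)
j/(-2251) + g(-27, -35)/3886 = -2550099/1979722/(-2251) + (-51 - 1*(-35))/3886 = -2550099/1979722*(-1/2251) + (-51 + 35)*(1/3886) = 2550099/4456354222 - 16*1/3886 = 2550099/4456354222 - 8/1943 = -30695991419/8658696253346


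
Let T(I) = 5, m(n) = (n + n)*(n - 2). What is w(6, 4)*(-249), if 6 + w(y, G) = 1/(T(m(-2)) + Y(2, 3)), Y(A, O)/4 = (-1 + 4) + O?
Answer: 43077/29 ≈ 1485.4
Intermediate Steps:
Y(A, O) = 12 + 4*O (Y(A, O) = 4*((-1 + 4) + O) = 4*(3 + O) = 12 + 4*O)
m(n) = 2*n*(-2 + n) (m(n) = (2*n)*(-2 + n) = 2*n*(-2 + n))
w(y, G) = -173/29 (w(y, G) = -6 + 1/(5 + (12 + 4*3)) = -6 + 1/(5 + (12 + 12)) = -6 + 1/(5 + 24) = -6 + 1/29 = -173/29)
w(6, 4)*(-249) = -173/29*(-249) = 43077/29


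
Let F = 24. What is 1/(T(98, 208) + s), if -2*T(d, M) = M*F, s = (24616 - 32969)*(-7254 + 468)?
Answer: 1/56680962 ≈ 1.7643e-8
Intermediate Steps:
s = 56683458 (s = -8353*(-6786) = 56683458)
T(d, M) = -12*M (T(d, M) = -M*24/2 = -12*M)
1/(T(98, 208) + s) = 1/(-12*208 + 56683458) = 1/(-2496 + 56683458) = 1/56680962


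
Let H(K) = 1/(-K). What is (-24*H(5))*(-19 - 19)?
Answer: -912/5 ≈ -182.40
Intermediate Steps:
H(K) = -1/K
(-24*H(5))*(-19 - 19) = (-(-24)/5)*(-19 - 19) = -(-24)/5*(-38) = -24*(-⅕)*(-38) = (24/5)*(-38) = -912/5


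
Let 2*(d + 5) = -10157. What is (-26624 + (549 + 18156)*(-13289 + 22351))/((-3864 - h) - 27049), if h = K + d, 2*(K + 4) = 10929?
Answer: -84739043/15645 ≈ -5416.4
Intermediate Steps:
K = 10921/2 (K = -4 + (½)*10929 = -4 + 10929/2 = 10921/2 ≈ 5460.5)
d = -10167/2 (d = -5 + (½)*(-10157) = -5 - 10157/2 = -10167/2 ≈ -5083.5)
h = 377 (h = 10921/2 - 10167/2 = 377)
(-26624 + (549 + 18156)*(-13289 + 22351))/((-3864 - h) - 27049) = (-26624 + (549 + 18156)*(-13289 + 22351))/((-3864 - 1*377) - 27049) = (-26624 + 18705*9062)/((-3864 - 377) - 27049) = (-26624 + 169504710)/(-4241 - 27049) = 169478086/(-31290) = 169478086*(-1/31290) = -84739043/15645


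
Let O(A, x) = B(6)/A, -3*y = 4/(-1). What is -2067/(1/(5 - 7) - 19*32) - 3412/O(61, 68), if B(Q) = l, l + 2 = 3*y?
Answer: -126644188/1217 ≈ -1.0406e+5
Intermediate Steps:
y = 4/3 (y = -4/(3*(-1)) = -4*(-1)/3 = -⅓*(-4) = 4/3 ≈ 1.3333)
l = 2 (l = -2 + 3*(4/3) = -2 + 4 = 2)
B(Q) = 2
O(A, x) = 2/A
-2067/(1/(5 - 7) - 19*32) - 3412/O(61, 68) = -2067/(1/(5 - 7) - 19*32) - 3412/(2/61) = -2067/(1/(-2) - 608) - 3412/(2*(1/61)) = -2067/(-½ - 608) - 3412/2/61 = -2067/(-1217/2) - 3412*61/2 = -2067*(-2/1217) - 104066 = 4134/1217 - 104066 = -126644188/1217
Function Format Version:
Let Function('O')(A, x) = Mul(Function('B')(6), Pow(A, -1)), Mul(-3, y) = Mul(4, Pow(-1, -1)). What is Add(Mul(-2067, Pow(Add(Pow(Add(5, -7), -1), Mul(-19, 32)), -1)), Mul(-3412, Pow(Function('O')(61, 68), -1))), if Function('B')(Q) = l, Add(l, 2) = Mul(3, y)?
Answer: Rational(-126644188, 1217) ≈ -1.0406e+5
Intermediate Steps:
y = Rational(4, 3) (y = Mul(Rational(-1, 3), Mul(4, Pow(-1, -1))) = Mul(Rational(-1, 3), Mul(4, -1)) = Mul(Rational(-1, 3), -4) = Rational(4, 3) ≈ 1.3333)
l = 2 (l = Add(-2, Mul(3, Rational(4, 3))) = Add(-2, 4) = 2)
Function('B')(Q) = 2
Function('O')(A, x) = Mul(2, Pow(A, -1))
Add(Mul(-2067, Pow(Add(Pow(Add(5, -7), -1), Mul(-19, 32)), -1)), Mul(-3412, Pow(Function('O')(61, 68), -1))) = Add(Mul(-2067, Pow(Add(Pow(Add(5, -7), -1), Mul(-19, 32)), -1)), Mul(-3412, Pow(Mul(2, Pow(61, -1)), -1))) = Add(Mul(-2067, Pow(Add(Pow(-2, -1), -608), -1)), Mul(-3412, Pow(Mul(2, Rational(1, 61)), -1))) = Add(Mul(-2067, Pow(Add(Rational(-1, 2), -608), -1)), Mul(-3412, Pow(Rational(2, 61), -1))) = Add(Mul(-2067, Pow(Rational(-1217, 2), -1)), Mul(-3412, Rational(61, 2))) = Add(Mul(-2067, Rational(-2, 1217)), -104066) = Add(Rational(4134, 1217), -104066) = Rational(-126644188, 1217)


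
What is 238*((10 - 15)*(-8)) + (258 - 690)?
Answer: 9088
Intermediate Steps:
238*((10 - 15)*(-8)) + (258 - 690) = 238*(-5*(-8)) - 432 = 238*40 - 432 = 9520 - 432 = 9088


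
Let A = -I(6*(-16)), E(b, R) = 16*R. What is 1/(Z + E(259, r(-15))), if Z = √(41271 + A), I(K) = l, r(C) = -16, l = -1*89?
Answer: -16/1511 - √2585/6044 ≈ -0.019001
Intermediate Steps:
l = -89
I(K) = -89
A = 89 (A = -1*(-89) = 89)
Z = 4*√2585 (Z = √(41271 + 89) = √41360 = 4*√2585 ≈ 203.37)
1/(Z + E(259, r(-15))) = 1/(4*√2585 + 16*(-16)) = 1/(4*√2585 - 256) = 1/(-256 + 4*√2585)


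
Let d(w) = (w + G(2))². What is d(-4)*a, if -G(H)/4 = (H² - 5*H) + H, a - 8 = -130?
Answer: -17568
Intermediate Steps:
a = -122 (a = 8 - 130 = -122)
G(H) = -4*H² + 16*H (G(H) = -4*((H² - 5*H) + H) = -4*(H² - 4*H) = -4*H² + 16*H)
d(w) = (16 + w)² (d(w) = (w + 4*2*(4 - 1*2))² = (w + 4*2*(4 - 2))² = (w + 4*2*2)² = (w + 16)² = (16 + w)²)
d(-4)*a = (16 - 4)²*(-122) = 12²*(-122) = 144*(-122) = -17568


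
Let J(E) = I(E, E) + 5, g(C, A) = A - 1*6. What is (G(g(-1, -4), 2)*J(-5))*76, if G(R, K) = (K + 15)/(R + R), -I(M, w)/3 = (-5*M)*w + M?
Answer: -25517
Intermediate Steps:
g(C, A) = -6 + A (g(C, A) = A - 6 = -6 + A)
I(M, w) = -3*M + 15*M*w (I(M, w) = -3*((-5*M)*w + M) = -3*(-5*M*w + M) = -3*(M - 5*M*w) = -3*M + 15*M*w)
G(R, K) = (15 + K)/(2*R) (G(R, K) = (15 + K)/((2*R)) = (15 + K)*(1/(2*R)) = (15 + K)/(2*R))
J(E) = 5 + 3*E*(-1 + 5*E) (J(E) = 3*E*(-1 + 5*E) + 5 = 5 + 3*E*(-1 + 5*E))
(G(g(-1, -4), 2)*J(-5))*76 = (((15 + 2)/(2*(-6 - 4)))*(5 + 3*(-5)*(-1 + 5*(-5))))*76 = (((1/2)*17/(-10))*(5 + 3*(-5)*(-1 - 25)))*76 = (((1/2)*(-1/10)*17)*(5 + 3*(-5)*(-26)))*76 = -17*(5 + 390)/20*76 = -17/20*395*76 = -1343/4*76 = -25517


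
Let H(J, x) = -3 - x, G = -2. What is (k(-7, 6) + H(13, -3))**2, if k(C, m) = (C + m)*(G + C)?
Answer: 81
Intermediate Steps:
k(C, m) = (-2 + C)*(C + m) (k(C, m) = (C + m)*(-2 + C) = (-2 + C)*(C + m))
(k(-7, 6) + H(13, -3))**2 = (((-7)**2 - 2*(-7) - 2*6 - 7*6) + (-3 - 1*(-3)))**2 = ((49 + 14 - 12 - 42) + (-3 + 3))**2 = (9 + 0)**2 = 9**2 = 81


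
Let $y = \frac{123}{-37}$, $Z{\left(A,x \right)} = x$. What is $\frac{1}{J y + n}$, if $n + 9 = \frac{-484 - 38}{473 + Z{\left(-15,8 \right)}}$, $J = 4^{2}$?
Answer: $- \frac{481}{30435} \approx -0.015804$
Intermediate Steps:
$J = 16$
$y = - \frac{123}{37}$ ($y = 123 \left(- \frac{1}{37}\right) = - \frac{123}{37} \approx -3.3243$)
$n = - \frac{4851}{481}$ ($n = -9 + \frac{-484 - 38}{473 + 8} = -9 - \frac{522}{481} = - \frac{4851}{481} \approx -10.085$)
$\frac{1}{J y + n} = \frac{1}{16 \left(- \frac{123}{37}\right) - \frac{4851}{481}} = \frac{1}{- \frac{1968}{37} - \frac{4851}{481}} = \frac{1}{- \frac{30435}{481}} = - \frac{481}{30435}$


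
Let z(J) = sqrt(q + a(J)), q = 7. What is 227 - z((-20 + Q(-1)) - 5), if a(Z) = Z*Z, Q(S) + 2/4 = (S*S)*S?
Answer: 227 - sqrt(2837)/2 ≈ 200.37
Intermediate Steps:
Q(S) = -1/2 + S**3 (Q(S) = -1/2 + (S*S)*S = -1/2 + S**2*S = -1/2 + S**3)
a(Z) = Z**2
z(J) = sqrt(7 + J**2)
227 - z((-20 + Q(-1)) - 5) = 227 - sqrt(7 + ((-20 + (-1/2 + (-1)**3)) - 5)**2) = 227 - sqrt(7 + ((-20 + (-1/2 - 1)) - 5)**2) = 227 - sqrt(7 + ((-20 - 3/2) - 5)**2) = 227 - sqrt(7 + (-43/2 - 5)**2) = 227 - sqrt(7 + (-53/2)**2) = 227 - sqrt(7 + 2809/4) = 227 - sqrt(2837/4) = 227 - sqrt(2837)/2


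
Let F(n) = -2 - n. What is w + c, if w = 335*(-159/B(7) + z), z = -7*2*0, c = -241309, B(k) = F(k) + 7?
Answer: -429353/2 ≈ -2.1468e+5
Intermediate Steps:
B(k) = 5 - k (B(k) = (-2 - k) + 7 = 5 - k)
z = 0 (z = -14*0 = 0)
w = 53265/2 (w = 335*(-159/(5 - 1*7) + 0) = 335*(-159/(5 - 7) + 0) = 335*(-159/(-2) + 0) = 335*(-159*(-½) + 0) = 335*(159/2 + 0) = 335*(159/2) = 53265/2 ≈ 26633.)
w + c = 53265/2 - 241309 = -429353/2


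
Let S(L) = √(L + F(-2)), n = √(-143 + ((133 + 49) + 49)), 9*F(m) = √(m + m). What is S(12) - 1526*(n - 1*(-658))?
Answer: -1004108 - 3052*√22 + √(108 + 2*I)/3 ≈ -1.0184e+6 + 0.032074*I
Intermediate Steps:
F(m) = √2*√m/9 (F(m) = √(m + m)/9 = √(2*m)/9 = (√2*√m)/9 = √2*√m/9)
n = 2*√22 (n = √(-143 + (182 + 49)) = √(-143 + 231) = √88 = 2*√22 ≈ 9.3808)
S(L) = √(L + 2*I/9) (S(L) = √(L + √2*√(-2)/9) = √(L + √2*(I*√2)/9) = √(L + 2*I/9))
S(12) - 1526*(n - 1*(-658)) = √(2*I + 9*12)/3 - 1526*(2*√22 - 1*(-658)) = √(2*I + 108)/3 - 1526*(2*√22 + 658) = √(108 + 2*I)/3 - 1526*(658 + 2*√22) = √(108 + 2*I)/3 + (-1004108 - 3052*√22) = -1004108 - 3052*√22 + √(108 + 2*I)/3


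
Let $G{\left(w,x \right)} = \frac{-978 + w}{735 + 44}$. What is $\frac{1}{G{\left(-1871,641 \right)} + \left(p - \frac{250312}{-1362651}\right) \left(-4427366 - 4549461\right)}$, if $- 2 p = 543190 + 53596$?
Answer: $\frac{1061505129}{2843369601091412996024} \approx 3.7333 \cdot 10^{-13}$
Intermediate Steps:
$G{\left(w,x \right)} = - \frac{978}{779} + \frac{w}{779}$ ($G{\left(w,x \right)} = \frac{-978 + w}{779} = \left(-978 + w\right) \frac{1}{779} = - \frac{978}{779} + \frac{w}{779}$)
$p = -298393$ ($p = - \frac{543190 + 53596}{2} = \left(- \frac{1}{2}\right) 596786 = -298393$)
$\frac{1}{G{\left(-1871,641 \right)} + \left(p - \frac{250312}{-1362651}\right) \left(-4427366 - 4549461\right)} = \frac{1}{\left(- \frac{978}{779} + \frac{1}{779} \left(-1871\right)\right) + \left(-298393 - \frac{250312}{-1362651}\right) \left(-4427366 - 4549461\right)} = \frac{1}{\left(- \frac{978}{779} - \frac{1871}{779}\right) + \left(-298393 - - \frac{250312}{1362651}\right) \left(-8976827\right)} = \frac{1}{- \frac{2849}{779} + \left(-298393 + \frac{250312}{1362651}\right) \left(-8976827\right)} = \frac{1}{- \frac{2849}{779} - - \frac{3650025161868158137}{1362651}} = \frac{1}{- \frac{2849}{779} + \frac{3650025161868158137}{1362651}} = \frac{1}{\frac{2843369601091412996024}{1061505129}} = \frac{1061505129}{2843369601091412996024}$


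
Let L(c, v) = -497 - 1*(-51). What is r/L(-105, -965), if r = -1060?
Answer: 530/223 ≈ 2.3767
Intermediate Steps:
L(c, v) = -446 (L(c, v) = -497 + 51 = -446)
r/L(-105, -965) = -1060/(-446) = -1060*(-1/446) = 530/223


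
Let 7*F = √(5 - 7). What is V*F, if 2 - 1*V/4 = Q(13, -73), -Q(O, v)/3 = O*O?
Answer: 2036*I*√2/7 ≈ 411.33*I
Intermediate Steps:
F = I*√2/7 (F = √(5 - 7)/7 = √(-2)/7 = (I*√2)/7 = I*√2/7 ≈ 0.20203*I)
Q(O, v) = -3*O² (Q(O, v) = -3*O*O = -3*O²)
V = 2036 (V = 8 - (-12)*13² = 8 - (-12)*169 = 8 - 4*(-507) = 8 + 2028 = 2036)
V*F = 2036*(I*√2/7) = 2036*I*√2/7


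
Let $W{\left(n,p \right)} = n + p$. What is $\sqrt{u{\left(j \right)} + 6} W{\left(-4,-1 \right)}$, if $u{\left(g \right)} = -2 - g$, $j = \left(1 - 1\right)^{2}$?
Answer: $-10$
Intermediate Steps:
$j = 0$ ($j = 0^{2} = 0$)
$\sqrt{u{\left(j \right)} + 6} W{\left(-4,-1 \right)} = \sqrt{\left(-2 - 0\right) + 6} \left(-4 - 1\right) = \sqrt{\left(-2 + 0\right) + 6} \left(-5\right) = \sqrt{-2 + 6} \left(-5\right) = \sqrt{4} \left(-5\right) = 2 \left(-5\right) = -10$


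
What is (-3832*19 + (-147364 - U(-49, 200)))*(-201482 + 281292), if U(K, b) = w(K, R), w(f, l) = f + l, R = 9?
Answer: -17568734920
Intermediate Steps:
U(K, b) = 9 + K (U(K, b) = K + 9 = 9 + K)
(-3832*19 + (-147364 - U(-49, 200)))*(-201482 + 281292) = (-3832*19 + (-147364 - (9 - 49)))*(-201482 + 281292) = (-72808 + (-147364 - 1*(-40)))*79810 = (-72808 + (-147364 + 40))*79810 = (-72808 - 147324)*79810 = -220132*79810 = -17568734920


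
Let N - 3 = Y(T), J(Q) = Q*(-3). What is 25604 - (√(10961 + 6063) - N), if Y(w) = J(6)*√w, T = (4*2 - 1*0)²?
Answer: 25463 - 8*√266 ≈ 25333.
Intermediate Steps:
J(Q) = -3*Q
T = 64 (T = (8 + 0)² = 8² = 64)
Y(w) = -18*√w (Y(w) = (-3*6)*√w = -18*√w)
N = -141 (N = 3 - 18*√64 = 3 - 18*8 = 3 - 144 = -141)
25604 - (√(10961 + 6063) - N) = 25604 - (√(10961 + 6063) - 1*(-141)) = 25604 - (√17024 + 141) = 25604 - (8*√266 + 141) = 25604 - (141 + 8*√266) = 25604 + (-141 - 8*√266) = 25463 - 8*√266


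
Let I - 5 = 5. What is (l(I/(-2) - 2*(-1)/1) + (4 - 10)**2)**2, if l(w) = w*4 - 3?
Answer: 441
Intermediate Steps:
I = 10 (I = 5 + 5 = 10)
l(w) = -3 + 4*w (l(w) = 4*w - 3 = -3 + 4*w)
(l(I/(-2) - 2*(-1)/1) + (4 - 10)**2)**2 = ((-3 + 4*(10/(-2) - 2*(-1)/1)) + (4 - 10)**2)**2 = ((-3 + 4*(10*(-1/2) + 2*1)) + (-6)**2)**2 = ((-3 + 4*(-5 + 2)) + 36)**2 = ((-3 + 4*(-3)) + 36)**2 = ((-3 - 12) + 36)**2 = (-15 + 36)**2 = 21**2 = 441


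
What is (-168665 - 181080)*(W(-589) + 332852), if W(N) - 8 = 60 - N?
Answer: -116643105205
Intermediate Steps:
W(N) = 68 - N (W(N) = 8 + (60 - N) = 68 - N)
(-168665 - 181080)*(W(-589) + 332852) = (-168665 - 181080)*((68 - 1*(-589)) + 332852) = -349745*((68 + 589) + 332852) = -349745*(657 + 332852) = -349745*333509 = -116643105205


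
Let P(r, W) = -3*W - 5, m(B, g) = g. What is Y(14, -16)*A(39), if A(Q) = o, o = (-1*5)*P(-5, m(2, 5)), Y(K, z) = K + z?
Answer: -200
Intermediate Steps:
P(r, W) = -5 - 3*W
o = 100 (o = (-1*5)*(-5 - 3*5) = -5*(-5 - 15) = -5*(-20) = 100)
A(Q) = 100
Y(14, -16)*A(39) = (14 - 16)*100 = -2*100 = -200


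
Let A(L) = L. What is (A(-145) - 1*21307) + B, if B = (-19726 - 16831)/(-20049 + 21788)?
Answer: -37341585/1739 ≈ -21473.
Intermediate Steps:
B = -36557/1739 ≈ -21.022
(A(-145) - 1*21307) + B = (-145 - 1*21307) - 36557/1739 = (-145 - 21307) - 36557/1739 = -21452 - 36557/1739 = -37341585/1739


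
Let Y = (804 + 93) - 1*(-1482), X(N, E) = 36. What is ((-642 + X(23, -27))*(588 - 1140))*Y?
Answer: 795804048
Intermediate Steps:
Y = 2379 (Y = 897 + 1482 = 2379)
((-642 + X(23, -27))*(588 - 1140))*Y = ((-642 + 36)*(588 - 1140))*2379 = -606*(-552)*2379 = 334512*2379 = 795804048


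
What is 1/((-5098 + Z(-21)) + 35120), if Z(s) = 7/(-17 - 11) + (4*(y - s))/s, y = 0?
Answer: 4/120071 ≈ 3.3314e-5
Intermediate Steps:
Z(s) = -17/4 (Z(s) = 7/(-17 - 11) + (4*(0 - s))/s = 7/(-28) + (4*(-s))/s = 7*(-1/28) + (-4*s)/s = -1/4 - 4 = -17/4)
1/((-5098 + Z(-21)) + 35120) = 1/((-5098 - 17/4) + 35120) = 1/(-20409/4 + 35120) = 1/(120071/4) = 4/120071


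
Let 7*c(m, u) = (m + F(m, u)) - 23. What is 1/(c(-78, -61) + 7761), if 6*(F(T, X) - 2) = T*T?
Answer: 7/55242 ≈ 0.00012672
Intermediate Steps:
F(T, X) = 2 + T²/6 (F(T, X) = 2 + (T*T)/6 = 2 + T²/6)
c(m, u) = -3 + m/7 + m²/42 (c(m, u) = ((m + (2 + m²/6)) - 23)/7 = ((2 + m + m²/6) - 23)/7 = (-21 + m + m²/6)/7 = -3 + m/7 + m²/42)
1/(c(-78, -61) + 7761) = 1/((-3 + (⅐)*(-78) + (1/42)*(-78)²) + 7761) = 1/((-3 - 78/7 + (1/42)*6084) + 7761) = 1/((-3 - 78/7 + 1014/7) + 7761) = 1/(915/7 + 7761) = 1/(55242/7) = 7/55242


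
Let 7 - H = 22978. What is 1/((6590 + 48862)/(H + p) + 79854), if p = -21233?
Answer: 11051/882452691 ≈ 1.2523e-5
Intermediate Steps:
H = -22971 (H = 7 - 1*22978 = 7 - 22978 = -22971)
1/((6590 + 48862)/(H + p) + 79854) = 1/((6590 + 48862)/(-22971 - 21233) + 79854) = 1/(55452/(-44204) + 79854) = 1/(55452*(-1/44204) + 79854) = 1/(-13863/11051 + 79854) = 1/(882452691/11051) = 11051/882452691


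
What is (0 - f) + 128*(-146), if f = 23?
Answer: -18711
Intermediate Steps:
(0 - f) + 128*(-146) = (0 - 1*23) + 128*(-146) = (0 - 23) - 18688 = -23 - 18688 = -18711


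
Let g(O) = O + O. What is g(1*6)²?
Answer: 144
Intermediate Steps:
g(O) = 2*O
g(1*6)² = (2*(1*6))² = (2*6)² = 12² = 144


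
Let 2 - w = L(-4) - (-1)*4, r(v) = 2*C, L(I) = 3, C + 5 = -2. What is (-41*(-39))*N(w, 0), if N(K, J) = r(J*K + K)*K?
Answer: 111930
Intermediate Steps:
C = -7 (C = -5 - 2 = -7)
r(v) = -14 (r(v) = 2*(-7) = -14)
w = -5 (w = 2 - (3 - (-1)*4) = 2 - (3 - 1*(-4)) = 2 - (3 + 4) = 2 - 1*7 = 2 - 7 = -5)
N(K, J) = -14*K
(-41*(-39))*N(w, 0) = (-41*(-39))*(-14*(-5)) = 1599*70 = 111930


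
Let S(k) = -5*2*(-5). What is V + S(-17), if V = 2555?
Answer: 2605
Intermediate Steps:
S(k) = 50 (S(k) = -10*(-5) = 50)
V + S(-17) = 2555 + 50 = 2605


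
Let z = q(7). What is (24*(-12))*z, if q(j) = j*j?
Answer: -14112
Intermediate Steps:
q(j) = j**2
z = 49 (z = 7**2 = 49)
(24*(-12))*z = (24*(-12))*49 = -288*49 = -14112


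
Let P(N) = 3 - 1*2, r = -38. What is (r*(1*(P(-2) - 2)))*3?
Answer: 114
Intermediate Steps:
P(N) = 1 (P(N) = 3 - 2 = 1)
(r*(1*(P(-2) - 2)))*3 = -38*(1 - 2)*3 = -38*(-1)*3 = 38*3 = 114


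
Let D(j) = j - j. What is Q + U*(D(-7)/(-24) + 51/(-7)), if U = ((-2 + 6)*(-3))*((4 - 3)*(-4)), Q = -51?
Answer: -2805/7 ≈ -400.71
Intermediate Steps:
D(j) = 0
U = 48 (U = (4*(-3))*(1*(-4)) = -12*(-4) = 48)
Q + U*(D(-7)/(-24) + 51/(-7)) = -51 + 48*(0/(-24) + 51/(-7)) = -51 + 48*(0*(-1/24) + 51*(-1/7)) = -51 + 48*(0 - 51/7) = -51 + 48*(-51/7) = -51 - 2448/7 = -2805/7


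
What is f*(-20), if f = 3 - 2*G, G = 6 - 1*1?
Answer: 140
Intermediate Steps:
G = 5 (G = 6 - 1 = 5)
f = -7 (f = 3 - 2*5 = 3 - 10 = -7)
f*(-20) = -7*(-20) = 140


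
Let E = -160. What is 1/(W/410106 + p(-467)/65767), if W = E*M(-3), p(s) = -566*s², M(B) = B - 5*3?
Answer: -4495240217/8437104733114 ≈ -0.00053279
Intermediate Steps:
M(B) = -15 + B (M(B) = B - 15 = -15 + B)
W = 2880 (W = -160*(-15 - 3) = -160*(-18) = 2880)
1/(W/410106 + p(-467)/65767) = 1/(2880/410106 - 566*(-467)²/65767) = 1/(2880*(1/410106) - 566*218089*(1/65767)) = 1/(480/68351 - 123438374*1/65767) = 1/(480/68351 - 123438374/65767) = 1/(-8437104733114/4495240217) = -4495240217/8437104733114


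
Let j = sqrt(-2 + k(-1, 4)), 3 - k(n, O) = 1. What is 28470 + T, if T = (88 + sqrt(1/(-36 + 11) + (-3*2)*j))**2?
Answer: 905349/25 + 176*I/5 ≈ 36214.0 + 35.2*I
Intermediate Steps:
k(n, O) = 2 (k(n, O) = 3 - 1*1 = 3 - 1 = 2)
j = 0 (j = sqrt(-2 + 2) = sqrt(0) = 0)
T = (88 + I/5)**2 (T = (88 + sqrt(1/(-36 + 11) - 3*2*0))**2 = (88 + sqrt(1/(-25) - 6*0))**2 = (88 + sqrt(-1/25 + 0))**2 = (88 + sqrt(-1/25))**2 = (88 + I/5)**2 ≈ 7744.0 + 35.2*I)
28470 + T = 28470 + (440 + I)**2/25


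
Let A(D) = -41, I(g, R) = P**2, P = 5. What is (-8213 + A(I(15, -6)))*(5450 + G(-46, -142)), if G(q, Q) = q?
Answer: -44604616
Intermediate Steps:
I(g, R) = 25 (I(g, R) = 5**2 = 25)
(-8213 + A(I(15, -6)))*(5450 + G(-46, -142)) = (-8213 - 41)*(5450 - 46) = -8254*5404 = -44604616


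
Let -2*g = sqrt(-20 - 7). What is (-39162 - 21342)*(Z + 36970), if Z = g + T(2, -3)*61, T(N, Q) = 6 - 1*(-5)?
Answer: -2277431064 + 90756*I*sqrt(3) ≈ -2.2774e+9 + 1.5719e+5*I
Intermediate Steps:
T(N, Q) = 11 (T(N, Q) = 6 + 5 = 11)
g = -3*I*sqrt(3)/2 (g = -sqrt(-20 - 7)/2 = -3*I*sqrt(3)/2 ≈ -2.5981*I)
Z = 671 - 3*I*sqrt(3)/2 (Z = -3*I*sqrt(3)/2 + 11*61 = -3*I*sqrt(3)/2 + 671 = 671 - 3*I*sqrt(3)/2 ≈ 671.0 - 2.5981*I)
(-39162 - 21342)*(Z + 36970) = (-39162 - 21342)*((671 - 3*I*sqrt(3)/2) + 36970) = -60504*(37641 - 3*I*sqrt(3)/2) = -2277431064 + 90756*I*sqrt(3)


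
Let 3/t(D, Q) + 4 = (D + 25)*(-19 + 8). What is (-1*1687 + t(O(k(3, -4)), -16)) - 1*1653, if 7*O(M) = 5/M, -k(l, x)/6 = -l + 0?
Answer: -117598438/35209 ≈ -3340.0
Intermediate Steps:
k(l, x) = 6*l (k(l, x) = -6*(-l + 0) = -(-6)*l = 6*l)
O(M) = 5/(7*M) (O(M) = (5/M)/7 = 5/(7*M))
t(D, Q) = 3/(-279 - 11*D) (t(D, Q) = 3/(-4 + (D + 25)*(-19 + 8)) = 3/(-4 + (25 + D)*(-11)) = 3/(-4 + (-275 - 11*D)) = 3/(-279 - 11*D))
(-1*1687 + t(O(k(3, -4)), -16)) - 1*1653 = (-1*1687 - 3/(279 + 11*(5/(7*((6*3)))))) - 1*1653 = (-1687 - 3/(279 + 11*((5/7)/18))) - 1653 = (-1687 - 3/(279 + 11*((5/7)*(1/18)))) - 1653 = (-1687 - 3/(279 + 11*(5/126))) - 1653 = (-1687 - 3/(279 + 55/126)) - 1653 = (-1687 - 3/35209/126) - 1653 = (-1687 - 3*126/35209) - 1653 = (-1687 - 378/35209) - 1653 = -59397961/35209 - 1653 = -117598438/35209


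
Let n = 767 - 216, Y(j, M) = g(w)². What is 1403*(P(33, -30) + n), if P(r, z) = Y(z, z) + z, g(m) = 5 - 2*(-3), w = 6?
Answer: 900726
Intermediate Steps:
g(m) = 11 (g(m) = 5 + 6 = 11)
Y(j, M) = 121 (Y(j, M) = 11² = 121)
n = 551
P(r, z) = 121 + z
1403*(P(33, -30) + n) = 1403*((121 - 30) + 551) = 1403*(91 + 551) = 1403*642 = 900726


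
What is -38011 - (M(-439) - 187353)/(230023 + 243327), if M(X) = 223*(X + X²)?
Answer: -18035198383/473350 ≈ -38101.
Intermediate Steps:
M(X) = 223*X + 223*X²
-38011 - (M(-439) - 187353)/(230023 + 243327) = -38011 - (223*(-439)*(1 - 439) - 187353)/(230023 + 243327) = -38011 - (223*(-439)*(-438) - 187353)/473350 = -38011 - (42878886 - 187353)/473350 = -38011 - 42691533/473350 = -18035198383/473350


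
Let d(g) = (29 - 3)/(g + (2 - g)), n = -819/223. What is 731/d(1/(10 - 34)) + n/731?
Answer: 119151856/2119169 ≈ 56.226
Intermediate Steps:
n = -819/223 (n = -819*1/223 = -819/223 ≈ -3.6726)
d(g) = 13 (d(g) = 26/2 = 26*(½) = 13)
731/d(1/(10 - 34)) + n/731 = 731/13 - 819/223/731 = 731*(1/13) - 819/223*1/731 = 731/13 - 819/163013 = 119151856/2119169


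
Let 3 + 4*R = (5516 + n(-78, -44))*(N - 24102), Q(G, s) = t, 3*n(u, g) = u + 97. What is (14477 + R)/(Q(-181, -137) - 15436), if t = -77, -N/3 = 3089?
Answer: 15351403/5171 ≈ 2968.8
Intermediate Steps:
n(u, g) = 97/3 + u/3 (n(u, g) = (u + 97)/3 = (97 + u)/3 = 97/3 + u/3)
N = -9267 (N = -3*3089 = -9267)
Q(G, s) = -77
R = -46068686 (R = -¾ + ((5516 + (97/3 + (⅓)*(-78)))*(-9267 - 24102))/4 = -¾ + ((5516 + (97/3 - 26))*(-33369))/4 = -¾ + ((5516 + 19/3)*(-33369))/4 = -¾ + ((16567/3)*(-33369))/4 = -¾ + (¼)*(-184274741) = -¾ - 184274741/4 = -46068686)
(14477 + R)/(Q(-181, -137) - 15436) = (14477 - 46068686)/(-77 - 15436) = -46054209/(-15513) = -46054209*(-1/15513) = 15351403/5171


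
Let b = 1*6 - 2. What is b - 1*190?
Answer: -186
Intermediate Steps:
b = 4 (b = 6 - 2 = 4)
b - 1*190 = 4 - 1*190 = 4 - 190 = -186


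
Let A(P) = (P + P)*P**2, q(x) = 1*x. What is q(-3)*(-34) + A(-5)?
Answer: -148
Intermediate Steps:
q(x) = x
A(P) = 2*P**3 (A(P) = (2*P)*P**2 = 2*P**3)
q(-3)*(-34) + A(-5) = -3*(-34) + 2*(-5)**3 = 102 + 2*(-125) = 102 - 250 = -148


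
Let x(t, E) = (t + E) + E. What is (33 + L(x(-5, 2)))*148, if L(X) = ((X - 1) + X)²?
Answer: 6216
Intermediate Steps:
x(t, E) = t + 2*E (x(t, E) = (E + t) + E = t + 2*E)
L(X) = (-1 + 2*X)² (L(X) = ((-1 + X) + X)² = (-1 + 2*X)²)
(33 + L(x(-5, 2)))*148 = (33 + (-1 + 2*(-5 + 2*2))²)*148 = (33 + (-1 + 2*(-5 + 4))²)*148 = (33 + (-1 + 2*(-1))²)*148 = (33 + (-1 - 2)²)*148 = (33 + (-3)²)*148 = (33 + 9)*148 = 42*148 = 6216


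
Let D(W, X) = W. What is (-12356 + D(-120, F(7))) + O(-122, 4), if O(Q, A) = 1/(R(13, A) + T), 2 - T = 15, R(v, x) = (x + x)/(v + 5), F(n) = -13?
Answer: -1409797/113 ≈ -12476.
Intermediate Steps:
R(v, x) = 2*x/(5 + v) (R(v, x) = (2*x)/(5 + v) = 2*x/(5 + v))
T = -13 (T = 2 - 1*15 = 2 - 15 = -13)
O(Q, A) = 1/(-13 + A/9) (O(Q, A) = 1/(2*A/(5 + 13) - 13) = 1/(2*A/18 - 13) = 1/(2*A*(1/18) - 13) = 1/(A/9 - 13) = 1/(-13 + A/9))
(-12356 + D(-120, F(7))) + O(-122, 4) = (-12356 - 120) + 9/(-117 + 4) = -12476 + 9/(-113) = -12476 + 9*(-1/113) = -12476 - 9/113 = -1409797/113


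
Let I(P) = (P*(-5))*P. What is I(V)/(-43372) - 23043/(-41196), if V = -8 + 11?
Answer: 20859892/37224019 ≈ 0.56039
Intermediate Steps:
V = 3
I(P) = -5*P² (I(P) = (-5*P)*P = -5*P²)
I(V)/(-43372) - 23043/(-41196) = -5*3²/(-43372) - 23043/(-41196) = -5*9*(-1/43372) - 23043*(-1/41196) = -45*(-1/43372) + 7681/13732 = 45/43372 + 7681/13732 = 20859892/37224019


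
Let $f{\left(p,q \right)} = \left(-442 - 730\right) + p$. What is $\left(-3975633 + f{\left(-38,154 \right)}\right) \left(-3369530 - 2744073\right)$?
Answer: $24312839295329$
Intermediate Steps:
$f{\left(p,q \right)} = -1172 + p$
$\left(-3975633 + f{\left(-38,154 \right)}\right) \left(-3369530 - 2744073\right) = \left(-3975633 - 1210\right) \left(-3369530 - 2744073\right) = \left(-3975633 - 1210\right) \left(-6113603\right) = \left(-3976843\right) \left(-6113603\right) = 24312839295329$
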